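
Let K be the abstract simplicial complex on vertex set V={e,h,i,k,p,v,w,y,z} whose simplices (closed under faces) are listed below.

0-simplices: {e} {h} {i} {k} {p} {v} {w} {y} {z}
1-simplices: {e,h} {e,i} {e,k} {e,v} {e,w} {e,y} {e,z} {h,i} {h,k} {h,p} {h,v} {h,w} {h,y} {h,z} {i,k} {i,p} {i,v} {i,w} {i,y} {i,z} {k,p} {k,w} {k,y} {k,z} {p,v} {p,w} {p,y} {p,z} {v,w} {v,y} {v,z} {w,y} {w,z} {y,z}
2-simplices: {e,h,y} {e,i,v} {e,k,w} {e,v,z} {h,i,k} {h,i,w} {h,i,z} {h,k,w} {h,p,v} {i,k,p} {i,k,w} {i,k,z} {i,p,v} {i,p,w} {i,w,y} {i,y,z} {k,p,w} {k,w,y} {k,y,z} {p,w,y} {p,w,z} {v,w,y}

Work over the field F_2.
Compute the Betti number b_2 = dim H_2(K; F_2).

b_2=3

n_0=9 n_1=34 n_2=22  [Z2]
∂1: piv[eh,ei,ek,ev,ew,ey,ez,hp] rk=8  ker:hi,hk,hv,hw,hy,hz,ik,ip,iv,iw,iy,iz,kp,kw,ky,kz,pv,pw,py,pz,vw,vy,vz,wy,wz,yz
∂2: piv[ehy,eiv,ekw,evz,hik,hiw,hiz,hkw,hpv,ikp,ikz,ipv,ipw,iwy,iyz,kwy,pwy,pwz,vwy] rk=19  ker:ikw,kpw,kyz
b_2=(22−19)−0=3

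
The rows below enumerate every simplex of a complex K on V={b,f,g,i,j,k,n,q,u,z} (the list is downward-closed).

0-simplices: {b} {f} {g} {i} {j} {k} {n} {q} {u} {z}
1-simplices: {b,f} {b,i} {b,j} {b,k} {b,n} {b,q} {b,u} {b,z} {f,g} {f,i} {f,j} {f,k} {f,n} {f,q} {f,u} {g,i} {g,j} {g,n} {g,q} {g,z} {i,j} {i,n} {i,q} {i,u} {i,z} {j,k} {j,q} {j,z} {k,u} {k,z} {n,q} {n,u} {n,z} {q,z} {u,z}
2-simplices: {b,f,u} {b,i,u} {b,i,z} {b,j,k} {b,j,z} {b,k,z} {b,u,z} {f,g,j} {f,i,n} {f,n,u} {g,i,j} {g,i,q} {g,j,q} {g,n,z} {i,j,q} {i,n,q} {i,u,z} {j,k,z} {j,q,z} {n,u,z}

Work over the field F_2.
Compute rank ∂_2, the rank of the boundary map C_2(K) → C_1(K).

rank∂_2=17

n_0=10 n_1=35 n_2=20  [Z2]
∂1: piv[bf,bi,bj,bk,bn,bq,bu,bz,fg] rk=9  ker:fi,fj,fk,fn,fq,fu,gi,gj,gn,gq,gz,ij,in,iq,iu,iz,jk,jq,jz,ku,kz,nq,nu,nz,qz,uz
∂2: piv[bfu,biu,biz,bjk,bjz,bkz,buz,fgj,fin,fnu,gij,giq,gjq,gnz,inq,jqz,nuz] rk=17  ker:ijq,iuz,jkz
rk∂_2=17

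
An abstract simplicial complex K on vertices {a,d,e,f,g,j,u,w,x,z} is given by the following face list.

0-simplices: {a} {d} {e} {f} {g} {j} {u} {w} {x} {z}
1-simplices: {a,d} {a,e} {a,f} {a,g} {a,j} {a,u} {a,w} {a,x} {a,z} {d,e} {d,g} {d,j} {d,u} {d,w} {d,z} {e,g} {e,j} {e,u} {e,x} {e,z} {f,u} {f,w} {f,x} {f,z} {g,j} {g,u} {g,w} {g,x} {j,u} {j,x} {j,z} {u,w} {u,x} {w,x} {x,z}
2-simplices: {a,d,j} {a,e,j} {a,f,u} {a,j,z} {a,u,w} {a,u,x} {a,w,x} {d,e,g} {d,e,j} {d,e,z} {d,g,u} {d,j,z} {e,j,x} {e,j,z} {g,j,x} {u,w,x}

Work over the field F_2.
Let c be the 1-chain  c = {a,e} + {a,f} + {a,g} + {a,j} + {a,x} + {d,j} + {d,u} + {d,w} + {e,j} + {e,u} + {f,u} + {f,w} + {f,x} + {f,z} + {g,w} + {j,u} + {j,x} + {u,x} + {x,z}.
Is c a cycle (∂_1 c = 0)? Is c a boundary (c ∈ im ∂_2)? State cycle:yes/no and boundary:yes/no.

n_0=10 n_1=35 n_2=16  [Z2]
∂1: piv[ad,ae,af,ag,aj,au,aw,ax,az] rk=9  ker:de,dg,dj,du,dw,dz,eg,ej,eu,ex,ez,fu,fw,fx,fz,gj,gu,gw,gx,ju,jx,jz,uw,ux,wx,xz
∂2: piv[adj,aej,afu,ajz,auw,aux,awx,deg,dej,dez,dgu,djz,ejx,gjx] rk=14  ker:ejz,uwx
∂1c = {a} + {d} + {e} + {f} + {j} + {u} + {w} + {x}

cycle:no boundary:no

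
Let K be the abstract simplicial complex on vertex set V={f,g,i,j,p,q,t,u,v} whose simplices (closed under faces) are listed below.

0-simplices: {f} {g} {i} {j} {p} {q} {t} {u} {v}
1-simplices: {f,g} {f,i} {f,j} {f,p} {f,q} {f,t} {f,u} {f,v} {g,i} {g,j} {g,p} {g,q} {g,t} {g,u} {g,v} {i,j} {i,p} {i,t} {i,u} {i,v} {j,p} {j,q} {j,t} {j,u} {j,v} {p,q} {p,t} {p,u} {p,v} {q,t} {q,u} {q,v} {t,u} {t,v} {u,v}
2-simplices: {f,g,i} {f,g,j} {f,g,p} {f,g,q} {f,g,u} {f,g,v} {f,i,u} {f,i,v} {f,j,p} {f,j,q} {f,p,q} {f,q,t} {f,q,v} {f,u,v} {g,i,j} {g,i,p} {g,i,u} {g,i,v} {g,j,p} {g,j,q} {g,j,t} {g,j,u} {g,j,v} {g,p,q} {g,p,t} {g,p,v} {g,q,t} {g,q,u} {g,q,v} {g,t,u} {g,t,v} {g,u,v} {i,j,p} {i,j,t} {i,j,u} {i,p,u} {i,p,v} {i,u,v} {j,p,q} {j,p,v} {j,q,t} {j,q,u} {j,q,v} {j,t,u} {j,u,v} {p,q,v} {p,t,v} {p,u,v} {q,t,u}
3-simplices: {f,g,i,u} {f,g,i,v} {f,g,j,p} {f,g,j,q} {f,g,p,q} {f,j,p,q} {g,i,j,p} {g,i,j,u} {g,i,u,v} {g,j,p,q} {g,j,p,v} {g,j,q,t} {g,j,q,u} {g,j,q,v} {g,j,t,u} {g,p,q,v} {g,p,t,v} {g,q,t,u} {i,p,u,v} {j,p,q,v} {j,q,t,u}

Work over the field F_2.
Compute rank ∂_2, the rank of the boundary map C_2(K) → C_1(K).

n_0=9 n_1=35 n_2=49 n_3=21  [Z2]
∂1: piv[fg,fi,fj,fp,fq,ft,fu,fv] rk=8  ker:gi,gj,gp,gq,gt,gu,gv,ij,ip,it,iu,iv,jp,jq,jt,ju,jv,pq,pt,pu,pv,qt,qu,qv,tu,tv,uv
∂2: piv[fgi,fgj,fgp,fgq,fgu,fgv,fiu,fiv,fjp,fjq,fpq,fqt,fqv,fuv,gij,gip,gjt,gju,gjv,gpt,gpv,gqt,gqu,gtu,gtv,ijt,ipu] rk=27  ker:giu,giv,gjp,gjq,gpq,gqv,guv,ijp,iju,ipv,iuv,jpq,jpv,jqt,jqu,jqv,jtu,juv,pqv,ptv,puv,qtu
∂3: piv[fgiu,fgiv,fgjp,fgjq,fgpq,fjpq,gijp,giju,giuv,gjpv,gjqt,gjqu,gjqv,gjtu,gpqv,gptv,gqtu,ipuv] rk=18  ker:gjpq,jpqv,jqtu
rk∂_2=27

rank∂_2=27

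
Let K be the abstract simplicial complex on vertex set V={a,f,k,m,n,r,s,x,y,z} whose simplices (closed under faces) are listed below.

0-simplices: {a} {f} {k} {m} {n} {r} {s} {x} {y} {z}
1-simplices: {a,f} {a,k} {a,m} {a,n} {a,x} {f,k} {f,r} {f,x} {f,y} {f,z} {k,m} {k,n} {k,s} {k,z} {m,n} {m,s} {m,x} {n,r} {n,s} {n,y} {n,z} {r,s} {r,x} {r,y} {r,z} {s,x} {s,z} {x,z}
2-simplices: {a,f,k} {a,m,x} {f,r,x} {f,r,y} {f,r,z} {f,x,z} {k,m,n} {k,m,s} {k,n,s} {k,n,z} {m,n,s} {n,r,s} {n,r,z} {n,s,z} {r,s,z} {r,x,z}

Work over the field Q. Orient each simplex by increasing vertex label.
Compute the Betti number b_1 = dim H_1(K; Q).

b_1=6

n_0=10 n_1=28 n_2=16  [Q]
∂1: piv[af,ak,am,an,ax,fr,fy,fz,ks] rk=9  ker:fk,fx,km,kn,kz,mn,ms,mx,nr,ns,ny,nz,rs,rx,ry,rz,sx,sz,xz
∂2: piv[afk,amx,frx,fry,frz,fxz,kmn,kms,kns,knz,nrs,nrz,nsz] rk=13  ker:mns,rsz,rxz
b_1=(28−9)−13=6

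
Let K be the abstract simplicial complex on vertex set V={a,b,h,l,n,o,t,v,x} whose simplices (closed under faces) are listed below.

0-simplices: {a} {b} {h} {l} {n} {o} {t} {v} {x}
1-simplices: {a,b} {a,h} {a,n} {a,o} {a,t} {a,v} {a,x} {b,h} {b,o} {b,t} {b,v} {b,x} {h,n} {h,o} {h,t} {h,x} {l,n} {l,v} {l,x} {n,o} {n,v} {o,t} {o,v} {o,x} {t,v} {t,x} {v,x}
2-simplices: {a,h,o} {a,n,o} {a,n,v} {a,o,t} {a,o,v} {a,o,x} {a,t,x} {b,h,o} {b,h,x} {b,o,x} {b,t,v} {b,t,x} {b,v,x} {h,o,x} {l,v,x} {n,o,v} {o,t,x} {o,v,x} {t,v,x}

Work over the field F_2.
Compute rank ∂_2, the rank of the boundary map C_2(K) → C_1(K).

rank∂_2=15

n_0=9 n_1=27 n_2=19  [Z2]
∂1: piv[ab,ah,an,ao,at,av,ax,ln] rk=8  ker:bh,bo,bt,bv,bx,hn,ho,ht,hx,lv,lx,no,nv,ot,ov,ox,tv,tx,vx
∂2: piv[aho,ano,anv,aot,aov,aox,atx,bho,bhx,box,btv,btx,bvx,lvx,ovx] rk=15  ker:hox,nov,otx,tvx
rk∂_2=15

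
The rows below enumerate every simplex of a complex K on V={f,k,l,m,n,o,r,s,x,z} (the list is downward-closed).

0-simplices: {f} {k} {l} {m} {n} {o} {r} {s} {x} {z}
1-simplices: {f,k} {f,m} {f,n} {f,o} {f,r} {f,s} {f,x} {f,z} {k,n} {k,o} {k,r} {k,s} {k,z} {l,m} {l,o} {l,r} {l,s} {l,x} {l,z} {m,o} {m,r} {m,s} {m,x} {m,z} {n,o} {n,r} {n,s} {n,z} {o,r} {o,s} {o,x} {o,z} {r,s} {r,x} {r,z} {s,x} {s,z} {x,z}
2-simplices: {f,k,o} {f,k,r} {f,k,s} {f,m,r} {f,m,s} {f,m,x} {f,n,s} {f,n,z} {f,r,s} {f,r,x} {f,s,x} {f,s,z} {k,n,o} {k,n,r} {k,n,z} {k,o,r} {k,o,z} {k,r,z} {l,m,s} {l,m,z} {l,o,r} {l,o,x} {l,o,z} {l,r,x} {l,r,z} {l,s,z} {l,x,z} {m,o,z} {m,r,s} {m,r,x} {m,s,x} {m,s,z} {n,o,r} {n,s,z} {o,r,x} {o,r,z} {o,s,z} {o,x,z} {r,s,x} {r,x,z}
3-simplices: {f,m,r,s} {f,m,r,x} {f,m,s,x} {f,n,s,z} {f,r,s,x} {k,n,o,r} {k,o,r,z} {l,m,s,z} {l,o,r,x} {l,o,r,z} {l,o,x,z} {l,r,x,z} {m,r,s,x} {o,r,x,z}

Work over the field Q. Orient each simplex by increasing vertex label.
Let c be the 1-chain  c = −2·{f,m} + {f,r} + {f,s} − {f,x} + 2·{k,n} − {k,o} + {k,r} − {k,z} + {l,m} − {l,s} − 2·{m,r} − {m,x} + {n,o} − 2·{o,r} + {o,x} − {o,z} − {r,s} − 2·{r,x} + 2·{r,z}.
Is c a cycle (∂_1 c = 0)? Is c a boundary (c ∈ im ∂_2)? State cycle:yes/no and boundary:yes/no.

n_0=10 n_1=38 n_2=40 n_3=14  [Q]
∂1: piv[fk,fm,fn,fo,fr,fs,fx,fz,lm] rk=9  ker:kn,ko,kr,ks,kz,lo,lr,ls,lx,lz,mo,mr,ms,mx,mz,no,nr,ns,nz,or,os,ox,oz,rs,rx,rz,sx,sz,xz
∂2: piv[fko,fkr,fks,fmr,fms,fmx,fns,fnz,frs,frx,fsx,fsz,kno,knr,knz,kor,koz,krz,lms,lmz,lor,lox,loz,lrx,lsz,lxz,moz,osz] rk=28  ker:lrz,mrs,mrx,msx,msz,nor,nsz,orx,orz,oxz,rsx,rxz
∂3: piv[fmrs,fmrx,fmsx,fnsz,frsx,knor,korz,lmsz,lorx,lorz,loxz,lrxz] rk=12  ker:mrsx,orxz
∂1c = {f} − {k} + 2·{m} + {n} + 2·{o} − {r} − {s} − 3·{x}

cycle:no boundary:no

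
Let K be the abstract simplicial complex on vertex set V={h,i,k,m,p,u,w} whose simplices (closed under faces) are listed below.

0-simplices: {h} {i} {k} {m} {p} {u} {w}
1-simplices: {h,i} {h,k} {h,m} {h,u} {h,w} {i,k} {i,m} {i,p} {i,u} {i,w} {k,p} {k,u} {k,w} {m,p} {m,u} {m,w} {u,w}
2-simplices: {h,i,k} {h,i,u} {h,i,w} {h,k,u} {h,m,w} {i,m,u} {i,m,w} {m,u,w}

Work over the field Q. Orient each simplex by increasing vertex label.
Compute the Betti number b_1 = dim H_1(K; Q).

b_1=3

n_0=7 n_1=17 n_2=8  [Q]
∂1: piv[hi,hk,hm,hu,hw,ip] rk=6  ker:ik,im,iu,iw,kp,ku,kw,mp,mu,mw,uw
∂2: piv[hik,hiu,hiw,hku,hmw,imu,imw,muw] rk=8
b_1=(17−6)−8=3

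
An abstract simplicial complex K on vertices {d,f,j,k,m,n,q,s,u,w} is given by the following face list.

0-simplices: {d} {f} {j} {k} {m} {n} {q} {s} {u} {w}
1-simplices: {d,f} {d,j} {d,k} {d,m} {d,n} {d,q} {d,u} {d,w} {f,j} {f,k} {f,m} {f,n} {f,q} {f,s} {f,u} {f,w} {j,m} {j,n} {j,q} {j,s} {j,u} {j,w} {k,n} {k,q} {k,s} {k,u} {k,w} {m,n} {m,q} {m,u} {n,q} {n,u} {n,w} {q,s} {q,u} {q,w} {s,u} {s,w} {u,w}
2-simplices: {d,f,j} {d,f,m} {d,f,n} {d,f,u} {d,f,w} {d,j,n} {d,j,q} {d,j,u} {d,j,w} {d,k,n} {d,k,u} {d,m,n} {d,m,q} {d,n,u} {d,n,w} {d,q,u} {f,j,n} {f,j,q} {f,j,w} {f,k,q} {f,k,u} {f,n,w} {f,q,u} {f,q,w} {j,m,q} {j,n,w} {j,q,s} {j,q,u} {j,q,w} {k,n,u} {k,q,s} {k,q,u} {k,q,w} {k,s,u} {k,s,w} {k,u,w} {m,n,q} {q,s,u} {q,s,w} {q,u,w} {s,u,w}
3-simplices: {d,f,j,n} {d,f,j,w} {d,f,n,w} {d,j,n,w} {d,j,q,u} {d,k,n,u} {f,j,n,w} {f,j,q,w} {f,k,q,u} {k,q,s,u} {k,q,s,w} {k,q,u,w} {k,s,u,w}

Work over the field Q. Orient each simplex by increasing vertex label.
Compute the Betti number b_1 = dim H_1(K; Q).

b_1=2

n_0=10 n_1=39 n_2=41 n_3=13  [Q]
∂1: piv[df,dj,dk,dm,dn,dq,du,dw,fs] rk=9  ker:fj,fk,fm,fn,fq,fu,fw,jm,jn,jq,js,ju,jw,kn,kq,ks,ku,kw,mn,mq,mu,nq,nu,nw,qs,qu,qw,su,sw,uw
∂2: piv[dfj,dfm,dfn,dfu,dfw,djn,djq,dju,djw,dkn,dku,dmn,dmq,dnu,dnw,dqu,fjq,fkq,fku,fqw,jmq,jqs,kqs,kqw,ksu,ksw,kuw,mnq] rk=28  ker:fjn,fjw,fnw,fqu,jnw,jqu,jqw,knu,kqu,qsu,qsw,quw,suw
∂3: piv[dfjn,dfjw,dfnw,djnw,djqu,dknu,fjqw,fkqu,kqsu,kqsw,kquw,ksuw] rk=12  ker:fjnw
b_1=(39−9)−28=2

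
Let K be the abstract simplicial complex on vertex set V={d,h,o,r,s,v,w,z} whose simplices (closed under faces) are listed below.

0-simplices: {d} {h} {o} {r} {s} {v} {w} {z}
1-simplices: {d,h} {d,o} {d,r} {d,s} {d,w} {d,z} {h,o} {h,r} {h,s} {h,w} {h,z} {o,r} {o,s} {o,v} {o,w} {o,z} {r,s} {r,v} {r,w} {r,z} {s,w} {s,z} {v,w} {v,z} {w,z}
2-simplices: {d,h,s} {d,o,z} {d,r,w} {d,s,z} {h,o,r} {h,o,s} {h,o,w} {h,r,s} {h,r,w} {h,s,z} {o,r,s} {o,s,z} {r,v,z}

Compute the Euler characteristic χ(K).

χ(K)=-4

n_0=8 n_1=25 n_2=13
χ=+8−25+13=-4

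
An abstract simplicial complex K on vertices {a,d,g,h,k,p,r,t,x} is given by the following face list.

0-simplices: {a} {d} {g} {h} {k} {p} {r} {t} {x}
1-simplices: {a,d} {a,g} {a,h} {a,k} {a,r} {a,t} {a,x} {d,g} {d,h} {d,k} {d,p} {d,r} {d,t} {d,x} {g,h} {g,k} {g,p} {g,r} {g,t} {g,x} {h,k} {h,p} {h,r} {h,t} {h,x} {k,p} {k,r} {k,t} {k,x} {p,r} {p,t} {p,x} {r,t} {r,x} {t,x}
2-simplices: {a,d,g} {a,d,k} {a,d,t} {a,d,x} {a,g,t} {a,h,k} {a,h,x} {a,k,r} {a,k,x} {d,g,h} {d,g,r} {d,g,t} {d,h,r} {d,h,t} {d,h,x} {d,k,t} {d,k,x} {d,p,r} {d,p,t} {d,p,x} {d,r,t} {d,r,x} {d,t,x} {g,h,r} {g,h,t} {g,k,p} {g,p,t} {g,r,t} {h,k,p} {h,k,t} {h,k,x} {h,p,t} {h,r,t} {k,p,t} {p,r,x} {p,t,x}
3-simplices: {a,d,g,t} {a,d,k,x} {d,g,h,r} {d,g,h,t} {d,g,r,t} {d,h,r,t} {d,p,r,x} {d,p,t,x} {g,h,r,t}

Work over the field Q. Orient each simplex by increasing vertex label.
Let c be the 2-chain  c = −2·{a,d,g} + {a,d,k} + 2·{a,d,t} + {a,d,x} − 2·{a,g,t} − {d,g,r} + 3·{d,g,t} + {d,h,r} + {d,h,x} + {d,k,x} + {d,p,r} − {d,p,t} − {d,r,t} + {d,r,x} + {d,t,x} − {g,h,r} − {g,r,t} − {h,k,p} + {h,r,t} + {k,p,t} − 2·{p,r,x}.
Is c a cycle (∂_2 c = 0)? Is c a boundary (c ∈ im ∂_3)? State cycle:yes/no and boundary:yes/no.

cycle:no boundary:no

n_0=9 n_1=35 n_2=36 n_3=9  [Q]
∂1: piv[ad,ag,ah,ak,ar,at,ax,dp] rk=8  ker:dg,dh,dk,dr,dt,dx,gh,gk,gp,gr,gt,gx,hk,hp,hr,ht,hx,kp,kr,kt,kx,pr,pt,px,rt,rx,tx
∂2: piv[adg,adk,adt,adx,agt,ahk,ahx,akr,akx,dgh,dgr,dhr,dht,dhx,dkt,dpr,dpt,dpx,drt,drx,dtx,gkp,gpt,hkp,hpt] rk=25  ker:dgt,dkx,ghr,ght,grt,hkt,hkx,hrt,kpt,prx,ptx
∂3: piv[adgt,adkx,dghr,dght,dgrt,dhrt,dprx,dptx] rk=8  ker:ghrt
∂2c = 2·{a,d} − {a,k} − {a,x} + 2·{d,h} + 2·{d,k} − {d,r} + 2·{d,t} − 3·{d,x} − {g,h} − {g,r} + 2·{g,t} − {h,k} + {h,p} + {h,r} − {h,t} + {h,x} − {k,t} + {k,x} − {p,r} + 2·{p,x} − {r,t} − {r,x} + {t,x}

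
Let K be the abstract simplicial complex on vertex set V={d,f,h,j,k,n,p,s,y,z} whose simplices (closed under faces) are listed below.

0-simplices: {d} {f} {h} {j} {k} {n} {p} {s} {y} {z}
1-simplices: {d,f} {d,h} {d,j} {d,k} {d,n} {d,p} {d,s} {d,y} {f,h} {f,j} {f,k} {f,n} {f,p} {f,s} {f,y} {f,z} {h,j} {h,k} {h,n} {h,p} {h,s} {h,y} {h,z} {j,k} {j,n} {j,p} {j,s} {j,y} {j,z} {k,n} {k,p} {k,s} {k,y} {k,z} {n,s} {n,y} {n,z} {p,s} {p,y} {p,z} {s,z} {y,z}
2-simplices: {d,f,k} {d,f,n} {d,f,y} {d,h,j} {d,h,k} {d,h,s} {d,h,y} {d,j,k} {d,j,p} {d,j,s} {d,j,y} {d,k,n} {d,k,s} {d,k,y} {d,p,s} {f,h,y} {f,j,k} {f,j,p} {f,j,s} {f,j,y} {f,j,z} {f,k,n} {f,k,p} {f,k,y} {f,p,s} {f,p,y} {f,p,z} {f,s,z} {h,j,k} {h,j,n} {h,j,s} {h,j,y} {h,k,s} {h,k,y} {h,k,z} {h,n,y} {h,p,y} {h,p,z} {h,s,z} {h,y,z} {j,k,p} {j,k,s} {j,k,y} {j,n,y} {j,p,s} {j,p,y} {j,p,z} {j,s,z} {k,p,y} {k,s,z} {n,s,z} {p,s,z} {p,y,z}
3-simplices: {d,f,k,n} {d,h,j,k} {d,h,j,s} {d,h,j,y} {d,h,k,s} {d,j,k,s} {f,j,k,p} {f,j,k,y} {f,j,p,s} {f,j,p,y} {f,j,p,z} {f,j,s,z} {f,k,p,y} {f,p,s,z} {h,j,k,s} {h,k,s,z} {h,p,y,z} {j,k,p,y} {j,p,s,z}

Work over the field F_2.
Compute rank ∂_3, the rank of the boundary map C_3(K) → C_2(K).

rank∂_3=16

n_0=10 n_1=42 n_2=53 n_3=19  [Z2]
∂1: piv[df,dh,dj,dk,dn,dp,ds,dy,fz] rk=9  ker:fh,fj,fk,fn,fp,fs,fy,hj,hk,hn,hp,hs,hy,hz,jk,jn,jp,js,jy,jz,kn,kp,ks,ky,kz,ns,ny,nz,ps,py,pz,sz,yz
∂2: piv[dfk,dfn,dfy,dhj,dhk,dhs,dhy,djk,djp,djs,djy,dkn,dks,dky,dps,fhy,fjk,fjp,fjs,fjz,fkp,fpy,fpz,fsz,hjn,hkz,hny,hpy,hpz,hyz,nsz] rk=31  ker:fjy,fkn,fky,fps,hjk,hjs,hjy,hks,hky,hsz,jkp,jks,jky,jny,jps,jpy,jpz,jsz,kpy,ksz,psz,pyz
∂3: piv[dfkn,dhjk,dhjs,dhjy,dhks,djks,fjkp,fjky,fjps,fjpy,fjpz,fjsz,fkpy,fpsz,hksz,hpyz] rk=16  ker:hjks,jkpy,jpsz
rk∂_3=16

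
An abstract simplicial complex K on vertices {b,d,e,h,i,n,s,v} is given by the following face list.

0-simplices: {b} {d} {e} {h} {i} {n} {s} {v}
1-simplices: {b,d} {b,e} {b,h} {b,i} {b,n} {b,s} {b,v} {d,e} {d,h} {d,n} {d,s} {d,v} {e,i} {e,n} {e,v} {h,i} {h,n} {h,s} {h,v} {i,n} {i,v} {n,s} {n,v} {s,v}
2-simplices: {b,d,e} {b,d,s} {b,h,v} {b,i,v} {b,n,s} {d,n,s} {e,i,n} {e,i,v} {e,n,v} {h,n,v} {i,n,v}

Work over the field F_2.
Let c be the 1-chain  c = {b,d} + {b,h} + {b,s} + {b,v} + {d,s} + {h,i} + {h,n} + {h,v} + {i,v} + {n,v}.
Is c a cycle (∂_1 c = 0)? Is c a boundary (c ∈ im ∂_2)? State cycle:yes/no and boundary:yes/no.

cycle:yes boundary:no

n_0=8 n_1=24 n_2=11  [Z2]
∂1: piv[bd,be,bh,bi,bn,bs,bv] rk=7  ker:de,dh,dn,ds,dv,ei,en,ev,hi,hn,hs,hv,in,iv,ns,nv,sv
∂2: piv[bde,bds,bhv,biv,bns,dns,ein,eiv,env,hnv] rk=10  ker:inv
∂1c = 0
c vs im∂2: residual ≠ 0 ⇒ not boundary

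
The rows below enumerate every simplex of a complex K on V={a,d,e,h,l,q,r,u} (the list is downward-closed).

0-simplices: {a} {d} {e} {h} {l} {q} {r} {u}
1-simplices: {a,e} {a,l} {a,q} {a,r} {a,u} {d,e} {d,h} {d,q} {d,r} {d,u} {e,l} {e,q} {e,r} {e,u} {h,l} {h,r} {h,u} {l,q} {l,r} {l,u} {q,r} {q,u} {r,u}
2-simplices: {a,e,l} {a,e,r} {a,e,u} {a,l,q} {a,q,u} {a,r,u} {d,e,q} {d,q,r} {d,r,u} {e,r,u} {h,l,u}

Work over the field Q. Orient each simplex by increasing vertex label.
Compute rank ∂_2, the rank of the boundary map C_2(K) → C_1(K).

rank∂_2=10

n_0=8 n_1=23 n_2=11  [Q]
∂1: piv[ae,al,aq,ar,au,de,dh] rk=7  ker:dq,dr,du,el,eq,er,eu,hl,hr,hu,lq,lr,lu,qr,qu,ru
∂2: piv[ael,aer,aeu,alq,aqu,aru,deq,dqr,dru,hlu] rk=10  ker:eru
rk∂_2=10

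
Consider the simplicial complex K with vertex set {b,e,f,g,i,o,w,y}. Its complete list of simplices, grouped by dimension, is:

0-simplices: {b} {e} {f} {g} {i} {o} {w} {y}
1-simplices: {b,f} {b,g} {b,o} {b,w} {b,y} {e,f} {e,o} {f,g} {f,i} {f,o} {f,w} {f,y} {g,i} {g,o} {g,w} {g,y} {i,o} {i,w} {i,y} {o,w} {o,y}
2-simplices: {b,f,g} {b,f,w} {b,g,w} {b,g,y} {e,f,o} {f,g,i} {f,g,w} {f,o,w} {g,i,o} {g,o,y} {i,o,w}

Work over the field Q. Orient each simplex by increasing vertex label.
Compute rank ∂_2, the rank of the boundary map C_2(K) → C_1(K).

rank∂_2=10

n_0=8 n_1=21 n_2=11  [Q]
∂1: piv[bf,bg,bo,bw,by,ef,fi] rk=7  ker:eo,fg,fo,fw,fy,gi,go,gw,gy,io,iw,iy,ow,oy
∂2: piv[bfg,bfw,bgw,bgy,efo,fgi,fow,gio,goy,iow] rk=10  ker:fgw
rk∂_2=10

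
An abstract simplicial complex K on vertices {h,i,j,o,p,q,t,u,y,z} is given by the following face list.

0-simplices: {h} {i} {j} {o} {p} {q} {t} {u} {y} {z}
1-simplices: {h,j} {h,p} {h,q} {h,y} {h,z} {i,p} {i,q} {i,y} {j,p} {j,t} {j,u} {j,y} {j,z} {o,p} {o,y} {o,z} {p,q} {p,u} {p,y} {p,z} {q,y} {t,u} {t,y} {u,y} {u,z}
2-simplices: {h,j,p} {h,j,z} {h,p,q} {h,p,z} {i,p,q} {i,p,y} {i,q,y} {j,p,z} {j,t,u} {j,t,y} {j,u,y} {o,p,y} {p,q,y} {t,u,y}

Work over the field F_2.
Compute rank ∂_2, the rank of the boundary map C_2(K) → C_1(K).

n_0=10 n_1=25 n_2=14  [Z2]
∂1: piv[hj,hp,hq,hy,hz,ip,jt,ju,op] rk=9  ker:iq,iy,jp,jy,jz,oy,oz,pq,pu,py,pz,qy,tu,ty,uy,uz
∂2: piv[hjp,hjz,hpq,hpz,ipq,ipy,iqy,jtu,jty,juy,opy] rk=11  ker:jpz,pqy,tuy
rk∂_2=11

rank∂_2=11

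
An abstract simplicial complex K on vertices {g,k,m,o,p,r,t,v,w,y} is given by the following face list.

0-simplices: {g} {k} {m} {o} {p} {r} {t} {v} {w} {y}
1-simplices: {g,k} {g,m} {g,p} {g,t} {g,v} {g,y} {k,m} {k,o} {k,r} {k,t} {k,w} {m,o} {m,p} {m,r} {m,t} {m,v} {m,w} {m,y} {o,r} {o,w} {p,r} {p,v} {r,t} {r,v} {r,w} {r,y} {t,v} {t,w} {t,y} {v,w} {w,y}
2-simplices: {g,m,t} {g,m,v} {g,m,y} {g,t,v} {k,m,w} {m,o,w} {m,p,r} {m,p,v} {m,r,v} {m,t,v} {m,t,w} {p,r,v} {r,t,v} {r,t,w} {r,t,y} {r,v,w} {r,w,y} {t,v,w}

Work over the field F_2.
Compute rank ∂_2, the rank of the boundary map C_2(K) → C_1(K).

rank∂_2=15

n_0=10 n_1=31 n_2=18  [Z2]
∂1: piv[gk,gm,gp,gt,gv,gy,ko,kr,kw] rk=9  ker:km,kt,mo,mp,mr,mt,mv,mw,my,or,ow,pr,pv,rt,rv,rw,ry,tv,tw,ty,vw,wy
∂2: piv[gmt,gmv,gmy,gtv,kmw,mow,mpr,mpv,mrv,mtw,rtv,rtw,rty,rvw,rwy] rk=15  ker:mtv,prv,tvw
rk∂_2=15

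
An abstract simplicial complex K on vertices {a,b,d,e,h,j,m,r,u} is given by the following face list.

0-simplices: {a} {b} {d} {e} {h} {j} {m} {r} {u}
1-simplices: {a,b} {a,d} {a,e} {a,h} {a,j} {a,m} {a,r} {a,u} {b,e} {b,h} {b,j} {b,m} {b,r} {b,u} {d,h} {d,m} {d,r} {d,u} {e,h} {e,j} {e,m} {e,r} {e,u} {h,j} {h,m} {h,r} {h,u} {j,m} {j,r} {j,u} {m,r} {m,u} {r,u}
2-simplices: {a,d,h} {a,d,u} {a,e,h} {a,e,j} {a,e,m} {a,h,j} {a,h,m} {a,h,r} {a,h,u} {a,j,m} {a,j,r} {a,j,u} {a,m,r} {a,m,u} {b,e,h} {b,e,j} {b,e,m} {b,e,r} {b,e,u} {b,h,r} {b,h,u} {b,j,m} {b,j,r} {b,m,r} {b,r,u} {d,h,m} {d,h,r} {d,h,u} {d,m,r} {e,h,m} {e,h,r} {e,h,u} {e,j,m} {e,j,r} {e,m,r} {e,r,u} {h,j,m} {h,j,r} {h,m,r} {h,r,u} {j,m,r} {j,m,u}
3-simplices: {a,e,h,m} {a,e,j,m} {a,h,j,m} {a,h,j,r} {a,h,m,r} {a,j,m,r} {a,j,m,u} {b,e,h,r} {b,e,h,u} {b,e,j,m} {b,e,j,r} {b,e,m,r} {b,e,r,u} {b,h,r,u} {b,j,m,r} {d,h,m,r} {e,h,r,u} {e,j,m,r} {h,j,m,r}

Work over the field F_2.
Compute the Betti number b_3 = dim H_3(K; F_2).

n_0=9 n_1=33 n_2=42 n_3=19  [Z2]
∂1: piv[ab,ad,ae,ah,aj,am,ar,au] rk=8  ker:be,bh,bj,bm,br,bu,dh,dm,dr,du,eh,ej,em,er,eu,hj,hm,hr,hu,jm,jr,ju,mr,mu,ru
∂2: piv[adh,adu,aeh,aej,aem,ahj,ahm,ahr,ahu,ajm,ajr,aju,amr,amu,beh,bej,bem,ber,beu,bhr,bhu,bru,dhm,dhr] rk=24  ker:bjm,bjr,bmr,dhu,dmr,ehm,ehr,ehu,ejm,ejr,emr,eru,hjm,hjr,hmr,hru,jmr,jmu
∂3: piv[aehm,aejm,ahjm,ahjr,ahmr,ajmr,ajmu,behr,behu,bejm,bejr,bemr,beru,bhru,bjmr,dhmr] rk=16  ker:ehru,ejmr,hjmr
b_3=(19−16)−0=3

b_3=3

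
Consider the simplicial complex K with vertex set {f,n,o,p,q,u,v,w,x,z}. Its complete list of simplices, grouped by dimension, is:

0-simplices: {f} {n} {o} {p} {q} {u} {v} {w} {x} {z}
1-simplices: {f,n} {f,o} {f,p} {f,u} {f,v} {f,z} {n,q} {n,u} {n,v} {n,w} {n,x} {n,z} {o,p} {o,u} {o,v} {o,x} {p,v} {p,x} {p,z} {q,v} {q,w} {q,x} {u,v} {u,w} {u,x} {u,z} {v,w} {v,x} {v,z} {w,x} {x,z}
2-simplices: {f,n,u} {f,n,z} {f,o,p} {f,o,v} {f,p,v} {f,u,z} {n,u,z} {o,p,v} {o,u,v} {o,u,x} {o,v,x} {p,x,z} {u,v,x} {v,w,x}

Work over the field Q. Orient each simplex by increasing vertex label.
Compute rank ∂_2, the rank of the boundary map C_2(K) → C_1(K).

rank∂_2=11

n_0=10 n_1=31 n_2=14  [Q]
∂1: piv[fn,fo,fp,fu,fv,fz,nq,nw,nx] rk=9  ker:nu,nv,nz,op,ou,ov,ox,pv,px,pz,qv,qw,qx,uv,uw,ux,uz,vw,vx,vz,wx,xz
∂2: piv[fnu,fnz,fop,fov,fpv,fuz,ouv,oux,ovx,pxz,vwx] rk=11  ker:nuz,opv,uvx
rk∂_2=11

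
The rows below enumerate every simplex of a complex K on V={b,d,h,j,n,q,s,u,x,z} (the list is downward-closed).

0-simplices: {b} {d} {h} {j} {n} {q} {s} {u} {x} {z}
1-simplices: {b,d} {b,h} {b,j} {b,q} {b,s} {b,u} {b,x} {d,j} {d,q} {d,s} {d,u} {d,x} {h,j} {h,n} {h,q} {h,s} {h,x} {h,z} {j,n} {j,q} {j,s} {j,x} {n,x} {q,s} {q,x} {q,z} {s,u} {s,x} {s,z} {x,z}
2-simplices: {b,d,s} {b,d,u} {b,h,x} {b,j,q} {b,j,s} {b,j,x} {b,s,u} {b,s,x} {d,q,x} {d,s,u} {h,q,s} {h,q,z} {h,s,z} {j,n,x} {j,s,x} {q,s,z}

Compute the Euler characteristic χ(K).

n_0=10 n_1=30 n_2=16
χ=+10−30+16=-4

χ(K)=-4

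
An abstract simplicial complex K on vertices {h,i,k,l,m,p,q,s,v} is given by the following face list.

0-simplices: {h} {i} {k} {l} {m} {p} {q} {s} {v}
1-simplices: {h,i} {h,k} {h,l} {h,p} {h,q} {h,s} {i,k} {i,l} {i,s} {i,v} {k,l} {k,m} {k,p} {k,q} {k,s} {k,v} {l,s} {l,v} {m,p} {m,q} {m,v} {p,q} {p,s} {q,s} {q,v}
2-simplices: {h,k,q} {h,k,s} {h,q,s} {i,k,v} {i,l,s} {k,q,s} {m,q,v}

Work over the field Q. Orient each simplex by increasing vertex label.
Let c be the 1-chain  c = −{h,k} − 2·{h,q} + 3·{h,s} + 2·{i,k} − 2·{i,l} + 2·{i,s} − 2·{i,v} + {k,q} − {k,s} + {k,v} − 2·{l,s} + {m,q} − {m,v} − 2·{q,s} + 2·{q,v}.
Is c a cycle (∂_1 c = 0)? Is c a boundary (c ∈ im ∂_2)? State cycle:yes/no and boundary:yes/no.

cycle:yes boundary:no

n_0=9 n_1=25 n_2=7  [Q]
∂1: piv[hi,hk,hl,hp,hq,hs,iv,km] rk=8  ker:ik,il,is,kl,kp,kq,ks,kv,ls,lv,mp,mq,mv,pq,ps,qs,qv
∂2: piv[hkq,hks,hqs,ikv,ils,mqv] rk=6  ker:kqs
∂1c = 0
c vs im∂2: residual ≠ 0 ⇒ not boundary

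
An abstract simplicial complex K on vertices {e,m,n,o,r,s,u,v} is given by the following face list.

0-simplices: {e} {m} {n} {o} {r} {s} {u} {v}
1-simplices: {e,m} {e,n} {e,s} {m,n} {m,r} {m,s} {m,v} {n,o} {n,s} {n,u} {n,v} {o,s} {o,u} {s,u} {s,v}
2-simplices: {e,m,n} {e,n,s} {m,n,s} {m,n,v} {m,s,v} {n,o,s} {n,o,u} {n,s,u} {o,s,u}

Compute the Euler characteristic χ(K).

χ(K)=2

n_0=8 n_1=15 n_2=9
χ=+8−15+9=2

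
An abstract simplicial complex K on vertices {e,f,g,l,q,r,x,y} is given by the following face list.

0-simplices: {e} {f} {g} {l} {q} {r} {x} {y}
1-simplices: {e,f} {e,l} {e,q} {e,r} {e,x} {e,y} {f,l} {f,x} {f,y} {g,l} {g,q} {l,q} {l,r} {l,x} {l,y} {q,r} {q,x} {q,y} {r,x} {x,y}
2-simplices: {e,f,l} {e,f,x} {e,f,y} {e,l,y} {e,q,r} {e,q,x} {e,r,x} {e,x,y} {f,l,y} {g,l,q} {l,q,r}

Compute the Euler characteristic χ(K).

χ(K)=-1

n_0=8 n_1=20 n_2=11
χ=+8−20+11=-1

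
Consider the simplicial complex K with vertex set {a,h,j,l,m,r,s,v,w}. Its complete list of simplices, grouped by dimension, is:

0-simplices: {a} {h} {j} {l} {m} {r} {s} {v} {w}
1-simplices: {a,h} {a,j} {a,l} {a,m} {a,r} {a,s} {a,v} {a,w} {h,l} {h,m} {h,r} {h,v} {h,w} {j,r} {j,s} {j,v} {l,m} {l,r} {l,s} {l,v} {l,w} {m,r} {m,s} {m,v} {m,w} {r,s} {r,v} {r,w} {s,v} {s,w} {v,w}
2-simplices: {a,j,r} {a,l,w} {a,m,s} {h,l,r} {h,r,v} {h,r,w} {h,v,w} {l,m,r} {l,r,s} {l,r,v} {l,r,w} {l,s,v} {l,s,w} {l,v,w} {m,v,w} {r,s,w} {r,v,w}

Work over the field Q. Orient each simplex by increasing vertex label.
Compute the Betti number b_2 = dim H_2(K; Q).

b_2=3

n_0=9 n_1=31 n_2=17  [Q]
∂1: piv[ah,aj,al,am,ar,as,av,aw] rk=8  ker:hl,hm,hr,hv,hw,jr,js,jv,lm,lr,ls,lv,lw,mr,ms,mv,mw,rs,rv,rw,sv,sw,vw
∂2: piv[ajr,alw,ams,hlr,hrv,hrw,hvw,lmr,lrs,lrv,lrw,lsv,lsw,mvw] rk=14  ker:lvw,rsw,rvw
b_2=(17−14)−0=3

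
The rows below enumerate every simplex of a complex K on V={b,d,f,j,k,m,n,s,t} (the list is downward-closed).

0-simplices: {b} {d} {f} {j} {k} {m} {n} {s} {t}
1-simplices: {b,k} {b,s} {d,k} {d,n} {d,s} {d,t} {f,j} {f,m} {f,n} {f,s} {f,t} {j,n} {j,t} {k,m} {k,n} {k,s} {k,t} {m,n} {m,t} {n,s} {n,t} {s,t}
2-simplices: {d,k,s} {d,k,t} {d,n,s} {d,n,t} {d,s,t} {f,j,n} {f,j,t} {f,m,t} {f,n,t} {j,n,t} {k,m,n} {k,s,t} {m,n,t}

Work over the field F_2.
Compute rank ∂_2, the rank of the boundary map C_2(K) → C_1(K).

n_0=9 n_1=22 n_2=13  [Z2]
∂1: piv[bk,bs,dk,dn,dt,fj,fm,fn] rk=8  ker:ds,fs,ft,jn,jt,km,kn,ks,kt,mn,mt,ns,nt,st
∂2: piv[dks,dkt,dns,dnt,dst,fjn,fjt,fmt,fnt,kmn,mnt] rk=11  ker:jnt,kst
rk∂_2=11

rank∂_2=11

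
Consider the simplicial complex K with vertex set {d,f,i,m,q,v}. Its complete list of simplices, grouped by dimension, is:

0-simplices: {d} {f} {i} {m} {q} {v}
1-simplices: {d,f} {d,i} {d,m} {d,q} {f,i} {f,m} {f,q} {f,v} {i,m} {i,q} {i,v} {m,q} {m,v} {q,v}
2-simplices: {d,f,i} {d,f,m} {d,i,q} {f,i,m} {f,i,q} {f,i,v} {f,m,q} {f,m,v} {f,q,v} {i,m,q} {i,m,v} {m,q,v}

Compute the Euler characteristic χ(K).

n_0=6 n_1=14 n_2=12
χ=+6−14+12=4

χ(K)=4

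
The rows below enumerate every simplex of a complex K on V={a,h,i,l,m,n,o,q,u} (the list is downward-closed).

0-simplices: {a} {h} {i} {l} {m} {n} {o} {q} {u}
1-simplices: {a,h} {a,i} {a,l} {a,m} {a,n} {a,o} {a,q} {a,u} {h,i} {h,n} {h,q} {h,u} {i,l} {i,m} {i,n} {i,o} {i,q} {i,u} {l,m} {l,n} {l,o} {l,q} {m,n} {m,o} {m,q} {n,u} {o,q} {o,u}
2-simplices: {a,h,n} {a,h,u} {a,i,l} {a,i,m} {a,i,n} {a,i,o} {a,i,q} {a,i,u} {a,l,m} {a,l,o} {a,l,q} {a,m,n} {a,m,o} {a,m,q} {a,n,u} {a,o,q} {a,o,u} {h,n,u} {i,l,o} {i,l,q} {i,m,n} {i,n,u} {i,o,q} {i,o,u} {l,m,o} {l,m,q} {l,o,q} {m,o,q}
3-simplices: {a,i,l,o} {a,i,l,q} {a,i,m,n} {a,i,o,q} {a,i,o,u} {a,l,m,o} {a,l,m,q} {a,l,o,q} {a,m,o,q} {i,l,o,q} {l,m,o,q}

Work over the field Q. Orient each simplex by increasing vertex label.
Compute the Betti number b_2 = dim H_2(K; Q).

b_2=2

n_0=9 n_1=28 n_2=28 n_3=11  [Q]
∂1: piv[ah,ai,al,am,an,ao,aq,au] rk=8  ker:hi,hn,hq,hu,il,im,in,io,iq,iu,lm,ln,lo,lq,mn,mo,mq,nu,oq,ou
∂2: piv[ahn,ahu,ail,aim,ain,aio,aiq,aiu,alm,alo,alq,amn,amo,amq,anu,aoq,aou] rk=17  ker:hnu,ilo,ilq,imn,inu,ioq,iou,lmo,lmq,loq,moq
∂3: piv[ailo,ailq,aimn,aioq,aiou,almo,almq,aloq,amoq] rk=9  ker:iloq,lmoq
b_2=(28−17)−9=2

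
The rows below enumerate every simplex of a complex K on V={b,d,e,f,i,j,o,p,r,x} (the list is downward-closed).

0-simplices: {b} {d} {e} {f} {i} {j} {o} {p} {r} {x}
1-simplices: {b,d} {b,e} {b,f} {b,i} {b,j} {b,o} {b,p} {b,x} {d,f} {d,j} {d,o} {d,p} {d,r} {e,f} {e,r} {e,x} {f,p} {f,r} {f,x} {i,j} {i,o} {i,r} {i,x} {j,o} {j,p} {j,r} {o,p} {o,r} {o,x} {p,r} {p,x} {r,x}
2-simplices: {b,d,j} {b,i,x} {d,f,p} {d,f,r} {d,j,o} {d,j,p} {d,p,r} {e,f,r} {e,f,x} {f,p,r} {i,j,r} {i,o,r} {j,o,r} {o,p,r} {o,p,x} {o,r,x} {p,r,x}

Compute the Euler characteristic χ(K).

χ(K)=-5

n_0=10 n_1=32 n_2=17
χ=+10−32+17=-5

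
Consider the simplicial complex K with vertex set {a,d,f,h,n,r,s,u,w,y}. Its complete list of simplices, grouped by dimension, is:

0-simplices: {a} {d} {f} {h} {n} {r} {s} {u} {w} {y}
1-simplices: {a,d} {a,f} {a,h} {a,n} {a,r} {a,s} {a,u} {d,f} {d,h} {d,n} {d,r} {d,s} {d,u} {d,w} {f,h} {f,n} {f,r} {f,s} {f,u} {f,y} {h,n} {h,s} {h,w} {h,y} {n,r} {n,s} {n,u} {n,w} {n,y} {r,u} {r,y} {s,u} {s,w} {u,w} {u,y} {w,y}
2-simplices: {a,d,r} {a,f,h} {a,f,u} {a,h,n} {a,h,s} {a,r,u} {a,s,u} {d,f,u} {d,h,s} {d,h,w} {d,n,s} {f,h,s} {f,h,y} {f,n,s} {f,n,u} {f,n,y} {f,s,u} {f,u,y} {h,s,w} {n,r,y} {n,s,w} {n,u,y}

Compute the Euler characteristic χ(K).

n_0=10 n_1=36 n_2=22
χ=+10−36+22=-4

χ(K)=-4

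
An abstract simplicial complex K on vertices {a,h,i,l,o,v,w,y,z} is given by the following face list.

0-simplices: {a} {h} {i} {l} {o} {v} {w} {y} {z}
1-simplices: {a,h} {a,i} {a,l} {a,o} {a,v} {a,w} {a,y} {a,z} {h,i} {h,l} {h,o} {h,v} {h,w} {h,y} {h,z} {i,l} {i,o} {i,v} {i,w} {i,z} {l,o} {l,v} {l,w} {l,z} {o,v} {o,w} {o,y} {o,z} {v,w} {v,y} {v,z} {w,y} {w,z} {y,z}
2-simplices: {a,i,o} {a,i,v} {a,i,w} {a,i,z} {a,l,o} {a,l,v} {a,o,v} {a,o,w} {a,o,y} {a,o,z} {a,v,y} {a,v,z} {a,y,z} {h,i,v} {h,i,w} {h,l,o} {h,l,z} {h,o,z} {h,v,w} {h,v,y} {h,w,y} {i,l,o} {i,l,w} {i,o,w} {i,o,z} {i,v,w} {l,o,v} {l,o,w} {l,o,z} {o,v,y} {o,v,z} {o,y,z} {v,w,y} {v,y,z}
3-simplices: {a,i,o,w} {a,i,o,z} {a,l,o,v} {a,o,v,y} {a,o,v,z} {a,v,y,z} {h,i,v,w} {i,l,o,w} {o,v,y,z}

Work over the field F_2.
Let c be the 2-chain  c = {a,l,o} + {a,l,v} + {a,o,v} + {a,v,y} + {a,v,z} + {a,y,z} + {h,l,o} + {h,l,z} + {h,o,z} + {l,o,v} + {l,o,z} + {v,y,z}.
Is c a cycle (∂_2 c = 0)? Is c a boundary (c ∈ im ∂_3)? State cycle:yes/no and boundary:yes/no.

cycle:yes boundary:no

n_0=9 n_1=34 n_2=34 n_3=9  [Z2]
∂1: piv[ah,ai,al,ao,av,aw,ay,az] rk=8  ker:hi,hl,ho,hv,hw,hy,hz,il,io,iv,iw,iz,lo,lv,lw,lz,ov,ow,oy,oz,vw,vy,vz,wy,wz,yz
∂2: piv[aio,aiv,aiw,aiz,alo,alv,aov,aow,aoy,aoz,avy,avz,ayz,hiv,hiw,hlo,hlz,hoz,hvw,hvy,hwy,ilo,ilw] rk=23  ker:iow,ioz,ivw,lov,low,loz,ovy,ovz,oyz,vwy,vyz
∂3: piv[aiow,aioz,alov,aovy,aovz,avyz,hivw,ilow,ovyz] rk=9
∂2c = 0
c vs im∂3: residual ≠ 0 ⇒ not boundary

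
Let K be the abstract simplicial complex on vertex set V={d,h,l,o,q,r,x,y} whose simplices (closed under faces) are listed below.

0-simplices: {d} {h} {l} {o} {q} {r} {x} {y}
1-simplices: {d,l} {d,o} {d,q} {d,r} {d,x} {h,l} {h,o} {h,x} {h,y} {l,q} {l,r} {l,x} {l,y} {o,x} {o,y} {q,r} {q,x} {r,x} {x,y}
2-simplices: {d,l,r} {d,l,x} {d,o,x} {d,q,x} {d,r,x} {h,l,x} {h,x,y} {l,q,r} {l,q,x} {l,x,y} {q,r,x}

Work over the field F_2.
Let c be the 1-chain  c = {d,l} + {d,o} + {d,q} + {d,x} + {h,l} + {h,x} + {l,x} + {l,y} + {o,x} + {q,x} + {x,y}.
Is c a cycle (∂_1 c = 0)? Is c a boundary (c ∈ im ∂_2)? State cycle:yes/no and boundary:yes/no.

n_0=8 n_1=19 n_2=11  [Z2]
∂1: piv[dl,do,dq,dr,dx,hl,hy] rk=7  ker:ho,hx,lq,lr,lx,ly,ox,oy,qr,qx,rx,xy
∂2: piv[dlr,dlx,dox,dqx,drx,hlx,hxy,lqr,lqx,lxy] rk=10  ker:qrx
∂1c = 0
c vs im∂2: reduces to 0 ⇒ boundary

cycle:yes boundary:yes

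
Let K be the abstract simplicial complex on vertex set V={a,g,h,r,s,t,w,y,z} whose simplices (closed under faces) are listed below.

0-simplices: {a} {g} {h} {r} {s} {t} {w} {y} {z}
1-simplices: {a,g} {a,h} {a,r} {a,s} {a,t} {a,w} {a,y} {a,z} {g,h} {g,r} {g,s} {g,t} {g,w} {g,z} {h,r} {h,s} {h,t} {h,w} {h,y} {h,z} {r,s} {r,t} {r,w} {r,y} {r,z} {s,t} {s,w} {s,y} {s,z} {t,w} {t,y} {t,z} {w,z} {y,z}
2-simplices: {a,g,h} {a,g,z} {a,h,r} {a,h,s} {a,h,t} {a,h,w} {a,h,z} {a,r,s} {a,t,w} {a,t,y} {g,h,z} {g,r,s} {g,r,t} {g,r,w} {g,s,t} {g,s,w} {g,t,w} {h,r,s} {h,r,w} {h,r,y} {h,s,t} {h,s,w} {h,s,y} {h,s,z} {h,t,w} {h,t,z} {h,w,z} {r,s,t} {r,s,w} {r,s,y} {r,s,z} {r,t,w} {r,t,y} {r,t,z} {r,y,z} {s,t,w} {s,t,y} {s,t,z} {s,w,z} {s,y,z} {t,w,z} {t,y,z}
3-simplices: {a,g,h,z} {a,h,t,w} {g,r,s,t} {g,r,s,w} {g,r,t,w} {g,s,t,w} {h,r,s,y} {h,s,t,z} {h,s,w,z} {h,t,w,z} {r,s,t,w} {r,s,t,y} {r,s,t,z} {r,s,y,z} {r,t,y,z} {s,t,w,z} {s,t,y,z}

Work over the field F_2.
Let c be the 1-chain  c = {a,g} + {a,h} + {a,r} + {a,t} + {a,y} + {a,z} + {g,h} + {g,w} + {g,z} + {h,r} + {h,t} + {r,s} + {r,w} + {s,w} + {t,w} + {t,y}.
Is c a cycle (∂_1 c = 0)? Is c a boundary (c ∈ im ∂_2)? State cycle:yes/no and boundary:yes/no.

n_0=9 n_1=34 n_2=42 n_3=17  [Z2]
∂1: piv[ag,ah,ar,as,at,aw,ay,az] rk=8  ker:gh,gr,gs,gt,gw,gz,hr,hs,ht,hw,hy,hz,rs,rt,rw,ry,rz,st,sw,sy,sz,tw,ty,tz,wz,yz
∂2: piv[agh,agz,ahr,ahs,aht,ahw,ahz,ars,atw,aty,grs,grt,grw,gst,gsw,gtw,hrw,hry,hsy,hsz,htz,hwz,rsz,rty,ryz] rk=25  ker:ghz,hrs,hst,hsw,htw,rst,rsw,rsy,rtw,rtz,stw,sty,stz,swz,syz,twz,tyz
∂3: piv[aghz,ahtw,grst,grsw,grtw,gstw,hrsy,hstz,hswz,htwz,rsty,rstz,rsyz,rtyz,stwz] rk=15  ker:rstw,styz
∂1c = 0
c vs im∂2: residual ≠ 0 ⇒ not boundary

cycle:yes boundary:no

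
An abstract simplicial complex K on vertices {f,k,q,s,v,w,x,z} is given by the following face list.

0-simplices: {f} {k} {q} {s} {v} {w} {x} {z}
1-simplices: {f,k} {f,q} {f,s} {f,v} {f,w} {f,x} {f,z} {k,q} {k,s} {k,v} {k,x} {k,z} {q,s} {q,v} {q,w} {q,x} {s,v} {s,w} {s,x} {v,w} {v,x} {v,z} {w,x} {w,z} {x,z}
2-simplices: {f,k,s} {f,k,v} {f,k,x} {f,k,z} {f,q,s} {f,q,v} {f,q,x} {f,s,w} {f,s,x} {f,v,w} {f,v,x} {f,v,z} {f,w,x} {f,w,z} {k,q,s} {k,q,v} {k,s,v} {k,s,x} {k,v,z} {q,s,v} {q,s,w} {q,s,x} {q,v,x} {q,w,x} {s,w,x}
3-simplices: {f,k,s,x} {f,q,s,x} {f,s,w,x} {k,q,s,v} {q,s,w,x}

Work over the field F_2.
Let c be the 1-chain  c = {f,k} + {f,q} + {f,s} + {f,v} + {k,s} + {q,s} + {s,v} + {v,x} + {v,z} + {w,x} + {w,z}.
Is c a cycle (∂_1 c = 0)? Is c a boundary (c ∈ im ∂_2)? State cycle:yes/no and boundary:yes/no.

cycle:yes boundary:yes

n_0=8 n_1=25 n_2=25 n_3=5  [Z2]
∂1: piv[fk,fq,fs,fv,fw,fx,fz] rk=7  ker:kq,ks,kv,kx,kz,qs,qv,qw,qx,sv,sw,sx,vw,vx,vz,wx,wz,xz
∂2: piv[fks,fkv,fkx,fkz,fqs,fqv,fqx,fsw,fsx,fvw,fvx,fvz,fwx,fwz,kqs,ksv,qsw] rk=17  ker:kqv,ksx,kvz,qsv,qsx,qvx,qwx,swx
∂3: piv[fksx,fqsx,fswx,kqsv,qswx] rk=5
∂1c = 0
c vs im∂2: reduces to 0 ⇒ boundary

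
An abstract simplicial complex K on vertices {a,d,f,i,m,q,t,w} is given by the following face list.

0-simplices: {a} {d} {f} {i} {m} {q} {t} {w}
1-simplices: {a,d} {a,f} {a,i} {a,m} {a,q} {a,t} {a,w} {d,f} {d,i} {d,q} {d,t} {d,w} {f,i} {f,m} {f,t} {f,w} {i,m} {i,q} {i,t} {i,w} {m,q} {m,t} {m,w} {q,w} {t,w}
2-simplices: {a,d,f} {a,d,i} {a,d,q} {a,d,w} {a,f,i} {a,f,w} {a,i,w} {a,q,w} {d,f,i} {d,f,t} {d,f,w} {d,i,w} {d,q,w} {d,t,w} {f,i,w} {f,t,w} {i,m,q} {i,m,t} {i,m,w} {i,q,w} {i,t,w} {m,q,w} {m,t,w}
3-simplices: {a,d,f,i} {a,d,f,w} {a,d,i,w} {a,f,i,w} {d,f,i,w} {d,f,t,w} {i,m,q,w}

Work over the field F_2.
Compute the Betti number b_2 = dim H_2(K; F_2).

n_0=8 n_1=25 n_2=23 n_3=7  [Z2]
∂1: piv[ad,af,ai,am,aq,at,aw] rk=7  ker:df,di,dq,dt,dw,fi,fm,ft,fw,im,iq,it,iw,mq,mt,mw,qw,tw
∂2: piv[adf,adi,adq,adw,afi,afw,aiw,aqw,dft,dtw,imq,imt,imw,iqw,itw] rk=15  ker:dfi,dfw,diw,dqw,fiw,ftw,mqw,mtw
∂3: piv[adfi,adfw,adiw,afiw,dftw,imqw] rk=6  ker:dfiw
b_2=(23−15)−6=2

b_2=2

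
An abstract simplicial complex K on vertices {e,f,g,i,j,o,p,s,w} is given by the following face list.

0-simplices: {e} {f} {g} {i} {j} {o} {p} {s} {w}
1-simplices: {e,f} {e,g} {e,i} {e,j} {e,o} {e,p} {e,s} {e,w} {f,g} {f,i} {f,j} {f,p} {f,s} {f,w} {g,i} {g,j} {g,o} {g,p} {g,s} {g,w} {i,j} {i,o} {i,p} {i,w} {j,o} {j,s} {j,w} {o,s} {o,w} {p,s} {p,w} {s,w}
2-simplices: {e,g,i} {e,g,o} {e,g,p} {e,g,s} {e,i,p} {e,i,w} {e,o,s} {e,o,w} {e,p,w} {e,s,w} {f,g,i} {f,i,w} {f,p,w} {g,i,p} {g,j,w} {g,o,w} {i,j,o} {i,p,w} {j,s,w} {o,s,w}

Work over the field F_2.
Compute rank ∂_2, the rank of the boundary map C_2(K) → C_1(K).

n_0=9 n_1=32 n_2=20  [Z2]
∂1: piv[ef,eg,ei,ej,eo,ep,es,ew] rk=8  ker:fg,fi,fj,fp,fs,fw,gi,gj,go,gp,gs,gw,ij,io,ip,iw,jo,js,jw,os,ow,ps,pw,sw
∂2: piv[egi,ego,egp,egs,eip,eiw,eos,eow,epw,esw,fgi,fiw,fpw,gjw,gow,ijo,jsw] rk=17  ker:gip,ipw,osw
rk∂_2=17

rank∂_2=17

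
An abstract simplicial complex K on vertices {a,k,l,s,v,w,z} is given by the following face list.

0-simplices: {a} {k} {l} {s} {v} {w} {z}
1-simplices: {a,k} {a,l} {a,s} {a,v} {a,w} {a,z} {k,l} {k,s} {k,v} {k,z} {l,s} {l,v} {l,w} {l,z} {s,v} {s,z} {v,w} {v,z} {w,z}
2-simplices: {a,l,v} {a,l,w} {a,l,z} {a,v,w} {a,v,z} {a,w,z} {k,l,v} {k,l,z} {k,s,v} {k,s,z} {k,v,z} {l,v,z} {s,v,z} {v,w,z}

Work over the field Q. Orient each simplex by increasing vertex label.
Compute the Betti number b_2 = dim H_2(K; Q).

b_2=4

n_0=7 n_1=19 n_2=14  [Q]
∂1: piv[ak,al,as,av,aw,az] rk=6  ker:kl,ks,kv,kz,ls,lv,lw,lz,sv,sz,vw,vz,wz
∂2: piv[alv,alw,alz,avw,avz,awz,klv,klz,ksv,ksz] rk=10  ker:kvz,lvz,svz,vwz
b_2=(14−10)−0=4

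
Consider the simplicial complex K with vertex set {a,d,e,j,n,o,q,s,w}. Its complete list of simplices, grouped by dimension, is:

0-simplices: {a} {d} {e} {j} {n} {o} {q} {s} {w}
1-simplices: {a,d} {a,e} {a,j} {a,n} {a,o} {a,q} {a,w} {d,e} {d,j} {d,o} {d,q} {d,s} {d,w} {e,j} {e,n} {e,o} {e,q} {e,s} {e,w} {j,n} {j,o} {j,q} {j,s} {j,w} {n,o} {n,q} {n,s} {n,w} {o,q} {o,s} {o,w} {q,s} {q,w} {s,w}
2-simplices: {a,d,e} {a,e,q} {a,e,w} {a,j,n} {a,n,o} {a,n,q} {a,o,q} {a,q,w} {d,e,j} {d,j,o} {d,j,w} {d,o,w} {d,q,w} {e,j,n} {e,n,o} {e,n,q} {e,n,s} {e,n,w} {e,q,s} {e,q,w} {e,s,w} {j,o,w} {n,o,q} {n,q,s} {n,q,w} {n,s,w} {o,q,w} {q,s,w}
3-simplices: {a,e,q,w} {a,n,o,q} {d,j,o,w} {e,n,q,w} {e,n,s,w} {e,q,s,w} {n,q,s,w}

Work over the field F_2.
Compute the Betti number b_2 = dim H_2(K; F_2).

n_0=9 n_1=34 n_2=28 n_3=7  [Z2]
∂1: piv[ad,ae,aj,an,ao,aq,aw,ds] rk=8  ker:de,dj,do,dq,dw,ej,en,eo,eq,es,ew,jn,jo,jq,js,jw,no,nq,ns,nw,oq,os,ow,qs,qw,sw
∂2: piv[ade,aeq,aew,ajn,ano,anq,aoq,aqw,dej,djo,djw,dow,dqw,ejn,eno,enq,ens,enw,eqs,esw,oqw] rk=21  ker:eqw,jow,noq,nqs,nqw,nsw,qsw
∂3: piv[aeqw,anoq,djow,enqw,ensw,eqsw,nqsw] rk=7
b_2=(28−21)−7=0

b_2=0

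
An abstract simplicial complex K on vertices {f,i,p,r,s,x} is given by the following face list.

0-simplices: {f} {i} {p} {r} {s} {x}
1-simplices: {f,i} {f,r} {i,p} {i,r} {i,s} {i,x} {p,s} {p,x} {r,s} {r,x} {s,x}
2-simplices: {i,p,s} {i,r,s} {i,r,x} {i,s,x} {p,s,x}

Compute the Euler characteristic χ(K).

χ(K)=0

n_0=6 n_1=11 n_2=5
χ=+6−11+5=0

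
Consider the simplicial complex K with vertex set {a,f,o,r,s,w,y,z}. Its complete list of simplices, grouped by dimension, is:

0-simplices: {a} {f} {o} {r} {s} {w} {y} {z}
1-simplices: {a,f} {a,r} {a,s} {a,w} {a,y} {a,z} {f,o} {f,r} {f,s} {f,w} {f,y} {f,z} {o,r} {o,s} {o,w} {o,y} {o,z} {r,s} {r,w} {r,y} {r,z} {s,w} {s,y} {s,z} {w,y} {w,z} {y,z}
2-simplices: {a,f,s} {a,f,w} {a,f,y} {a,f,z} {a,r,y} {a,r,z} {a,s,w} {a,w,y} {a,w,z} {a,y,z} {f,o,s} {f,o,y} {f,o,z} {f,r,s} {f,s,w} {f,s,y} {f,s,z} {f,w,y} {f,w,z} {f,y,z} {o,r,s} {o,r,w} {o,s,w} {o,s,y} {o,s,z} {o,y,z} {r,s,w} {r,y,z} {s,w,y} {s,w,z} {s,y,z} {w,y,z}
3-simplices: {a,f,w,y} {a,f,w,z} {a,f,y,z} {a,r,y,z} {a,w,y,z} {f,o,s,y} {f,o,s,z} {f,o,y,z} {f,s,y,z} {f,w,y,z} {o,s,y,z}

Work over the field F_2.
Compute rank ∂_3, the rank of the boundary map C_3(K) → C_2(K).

n_0=8 n_1=27 n_2=32 n_3=11  [Z2]
∂1: piv[af,ar,as,aw,ay,az,fo] rk=7  ker:fr,fs,fw,fy,fz,or,os,ow,oy,oz,rs,rw,ry,rz,sw,sy,sz,wy,wz,yz
∂2: piv[afs,afw,afy,afz,ary,arz,asw,awy,awz,ayz,fos,foy,foz,frs,fsy,fsz,ors,orw,osw] rk=19  ker:fsw,fwy,fwz,fyz,osy,osz,oyz,rsw,ryz,swy,swz,syz,wyz
∂3: piv[afwy,afwz,afyz,aryz,awyz,fosy,fosz,foyz,fsyz] rk=9  ker:fwyz,osyz
rk∂_3=9

rank∂_3=9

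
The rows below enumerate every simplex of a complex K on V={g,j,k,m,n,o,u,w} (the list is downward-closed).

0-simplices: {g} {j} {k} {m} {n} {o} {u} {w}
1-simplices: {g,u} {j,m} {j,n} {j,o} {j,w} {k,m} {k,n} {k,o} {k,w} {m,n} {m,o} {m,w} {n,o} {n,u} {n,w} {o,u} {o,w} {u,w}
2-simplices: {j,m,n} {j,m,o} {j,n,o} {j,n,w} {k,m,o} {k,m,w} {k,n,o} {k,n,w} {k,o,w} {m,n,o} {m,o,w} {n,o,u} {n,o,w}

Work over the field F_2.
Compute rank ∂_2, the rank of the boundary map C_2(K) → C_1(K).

n_0=8 n_1=18 n_2=13  [Z2]
∂1: piv[gu,jm,jn,jo,jw,km,nu] rk=7  ker:kn,ko,kw,mn,mo,mw,no,nw,ou,ow,uw
∂2: piv[jmn,jmo,jno,jnw,kmo,kmw,kno,knw,kow,nou] rk=10  ker:mno,mow,now
rk∂_2=10

rank∂_2=10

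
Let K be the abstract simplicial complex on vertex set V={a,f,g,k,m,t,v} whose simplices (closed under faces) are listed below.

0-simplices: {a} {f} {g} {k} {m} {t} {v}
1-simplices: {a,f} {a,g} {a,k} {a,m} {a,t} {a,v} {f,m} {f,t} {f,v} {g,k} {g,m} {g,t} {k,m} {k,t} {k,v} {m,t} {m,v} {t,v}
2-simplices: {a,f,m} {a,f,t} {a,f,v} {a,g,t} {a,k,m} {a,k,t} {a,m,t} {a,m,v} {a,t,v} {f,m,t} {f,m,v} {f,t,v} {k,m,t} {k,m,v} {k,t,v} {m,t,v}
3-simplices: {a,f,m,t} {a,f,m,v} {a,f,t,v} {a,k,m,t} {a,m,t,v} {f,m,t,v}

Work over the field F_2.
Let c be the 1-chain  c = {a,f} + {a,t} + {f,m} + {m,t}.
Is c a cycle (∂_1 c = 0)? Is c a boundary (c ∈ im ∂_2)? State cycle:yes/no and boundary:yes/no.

cycle:yes boundary:yes

n_0=7 n_1=18 n_2=16 n_3=6  [Z2]
∂1: piv[af,ag,ak,am,at,av] rk=6  ker:fm,ft,fv,gk,gm,gt,km,kt,kv,mt,mv,tv
∂2: piv[afm,aft,afv,agt,akm,akt,amt,amv,atv,kmv] rk=10  ker:fmt,fmv,ftv,kmt,ktv,mtv
∂3: piv[afmt,afmv,aftv,akmt,amtv] rk=5  ker:fmtv
∂1c = 0
c vs im∂2: reduces to 0 ⇒ boundary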